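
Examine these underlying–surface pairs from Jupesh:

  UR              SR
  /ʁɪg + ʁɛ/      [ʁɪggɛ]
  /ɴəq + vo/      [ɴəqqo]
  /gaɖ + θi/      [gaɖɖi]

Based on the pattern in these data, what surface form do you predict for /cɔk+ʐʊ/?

The data show progressive total assimilation (/ʁ/ → [g] after /g/; /v/ → [q] after /q/; /θ/ → [ɖ] after /ɖ/): in every case the target segment becomes identical to its preceding neighbour, copying more than a single feature.
/ʐ/ is the segment targeted by the rule; it sits immediately after /k/, so it assimilates completely and surfaces as [k].

[cɔkkʊ]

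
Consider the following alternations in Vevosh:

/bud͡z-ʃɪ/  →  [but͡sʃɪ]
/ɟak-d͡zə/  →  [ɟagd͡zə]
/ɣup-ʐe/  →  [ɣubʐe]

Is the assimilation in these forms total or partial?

Comparing underlying and surface forms, /d͡z/ → [t͡s] is the alternation; the neighbouring /ʃ/ is constant.
/d͡z/ is voiced while /ʃ/ is voiceless; the output [t͡s] is voiceless, matching the trigger — so the feature that spreads is voicing.
Place and manner are unchanged, so the assimilation is partial, not total.
The same holds elsewhere in the data: /k/ → [g] before /d͡z/ (voiceless → voiced, matching voiced); /p/ → [b] before /ʐ/ (voiceless → voiced, matching voiced) — only voicing changes, and always toward the following segment.

partial assimilation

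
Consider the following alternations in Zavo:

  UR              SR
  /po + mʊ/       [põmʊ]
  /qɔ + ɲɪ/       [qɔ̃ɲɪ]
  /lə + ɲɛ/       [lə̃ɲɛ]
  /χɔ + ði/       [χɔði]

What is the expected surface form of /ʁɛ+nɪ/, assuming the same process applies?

The data show regressive nasality assimilation (vowel nasalisation): /o/ → [õ] before /m/; /ɔ/ → [ɔ̃] before /ɲ/; /ə/ → [ə̃] before /ɲ/ — a vowel is nasalised by an immediately following nasal consonant.
No change occurs in [χɔði] because the vowel at the boundary is adjacent to an oral consonant, not a nasal (/ɔ/ next to /ð/).
/ɛ/ sits next to the nasal /n/ and is therefore nasalised to [ɛ̃].

[ʁɛ̃nɪ]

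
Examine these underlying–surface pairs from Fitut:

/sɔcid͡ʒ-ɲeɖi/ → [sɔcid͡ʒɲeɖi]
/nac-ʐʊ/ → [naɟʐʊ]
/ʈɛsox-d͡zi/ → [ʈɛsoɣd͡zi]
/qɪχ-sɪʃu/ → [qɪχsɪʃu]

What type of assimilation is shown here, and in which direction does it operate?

Comparing underlying and surface forms, /c/ → [ɟ] is the alternation; the neighbouring /ʐ/ is constant.
The change voiceless → voiced matches the voicing of the following /ʐ/, identifying this as voicing assimilation.
Place and manner are unchanged, so the assimilation is partial, not total.
Checking the remaining alternation: /x/ → [ɣ] before /d͡z/ (voiceless → voiced, matching voiced) — only voicing changes, and always toward the following segment.
Nothing changes in [sɔcid͡ʒɲeɖi], [qɪχsɪʃu]: there the adjacent consonants already agree in voicing (/d͡ʒ/ and /ɲ/ are both voiced; /χ/ and /s/ are both voiceless), so these forms are consistent with the same rule.
The trigger is the following segment, so the direction is regressive (anticipatory).

regressive voicing assimilation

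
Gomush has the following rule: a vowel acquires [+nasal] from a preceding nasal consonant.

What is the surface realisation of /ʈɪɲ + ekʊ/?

The vowel /e/ is adjacent to the preceding nasal /ɲ/, so it acquires [+nasal] and surfaces as [ẽ].

[ʈɪɲẽkʊ]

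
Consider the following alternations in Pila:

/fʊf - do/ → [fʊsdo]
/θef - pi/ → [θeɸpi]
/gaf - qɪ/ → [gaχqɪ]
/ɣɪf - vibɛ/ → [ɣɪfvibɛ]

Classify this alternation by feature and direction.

Comparing underlying and surface forms, /f/ → [s] is the alternation; the neighbouring /d/ is constant.
/f/ is labiodental while /d/ is alveolar; the output [s] is alveolar, matching the trigger — so the feature that spreads is place.
Manner and voice are unchanged, so the assimilation is partial, not total.
Checking the remaining alternations: /f/ → [ɸ] before /p/ (labiodental → bilabial, matching bilabial); /f/ → [χ] before /q/ (labiodental → uvular, matching uvular) — only place changes, and always toward the following segment.
Nothing changes in [ɣɪfvibɛ]: there the adjacent consonants already agree in place (/f/ and /v/ are both labiodental), so this form is consistent with the same rule.
The trigger is the following segment, so the direction is regressive (anticipatory).

regressive place assimilation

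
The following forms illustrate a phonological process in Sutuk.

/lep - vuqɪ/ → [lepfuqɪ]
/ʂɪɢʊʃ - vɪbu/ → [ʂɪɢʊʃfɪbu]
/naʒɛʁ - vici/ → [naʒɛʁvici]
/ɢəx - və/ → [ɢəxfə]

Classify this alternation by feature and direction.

progressive voicing assimilation

Comparing underlying and surface forms, /v/ → [f] is the alternation; the neighbouring /p/ is constant.
The change voiced → voiceless matches the voicing of the preceding /p/, identifying this as voicing assimilation.
Place and manner are unchanged, so the assimilation is partial, not total.
The other alternating forms pattern the same way: /v/ → [f] after /ʃ/ (voiced → voiceless, matching voiceless); /v/ → [f] after /x/ (voiced → voiceless, matching voiceless) — only voicing changes, and always toward the preceding segment.
No alternation appears in [naʒɛʁvici]: there the adjacent consonants already agree in voicing (/v/ and /ʁ/ are both voiced), so this form is consistent with the same rule.
Since the segment that changes follows the conditioning segment, the assimilation is progressive.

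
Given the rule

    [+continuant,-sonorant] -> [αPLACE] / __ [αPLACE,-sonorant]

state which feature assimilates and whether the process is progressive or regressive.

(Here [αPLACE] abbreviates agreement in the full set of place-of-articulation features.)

regressive place assimilation

The shared variable α links the value of the place features (abbreviated [PLACE]) on the target to the same value on the neighbouring segment, so place is the feature that assimilates.
Since the environment is written after the underscore, the trigger follows the target; the direction is regressive.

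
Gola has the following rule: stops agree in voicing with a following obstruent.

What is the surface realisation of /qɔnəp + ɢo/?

/p/ is a voiceless bilabial stop. The following trigger /ɢ/ is voiced, so /p/ must become voiced as well.
Changing only its voicing to voiced gives [b] — the voiced bilabial stop.

[qɔnəbɢo]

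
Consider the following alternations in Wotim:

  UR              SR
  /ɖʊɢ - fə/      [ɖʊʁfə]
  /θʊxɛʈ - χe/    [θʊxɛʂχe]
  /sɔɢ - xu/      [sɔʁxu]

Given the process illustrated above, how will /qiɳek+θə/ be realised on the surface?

[qiɳexθə]

The data show regressive manner assimilation: /ɢ/ → [ʁ] before /f/; /ʈ/ → [ʂ] before /χ/; /ɢ/ → [ʁ] before /x/. In each pair only manner changes, matching the following consonant, while place and voice stay constant.
The rule targets /k/ (voiceless velar stop), which sits before the trigger /θ/ (fricative).
The voiceless velar fricative is [x], so /k/ → [x].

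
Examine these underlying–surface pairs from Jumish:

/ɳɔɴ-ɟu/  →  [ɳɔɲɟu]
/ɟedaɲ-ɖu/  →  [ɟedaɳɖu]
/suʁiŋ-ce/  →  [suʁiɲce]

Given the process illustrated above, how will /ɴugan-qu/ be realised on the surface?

The data show regressive place assimilation: /ɴ/ → [ɲ] before /ɟ/; /ɲ/ → [ɳ] before /ɖ/; /ŋ/ → [ɲ] before /c/. In each pair only place changes, matching the following consonant, while manner and voice stay constant.
/n/ is a voiced alveolar nasal. The following trigger /q/ is uvular, so /n/ must become uvular as well.
The voiced uvular nasal is [ɴ], so /n/ → [ɴ].

[ɴugaɴqu]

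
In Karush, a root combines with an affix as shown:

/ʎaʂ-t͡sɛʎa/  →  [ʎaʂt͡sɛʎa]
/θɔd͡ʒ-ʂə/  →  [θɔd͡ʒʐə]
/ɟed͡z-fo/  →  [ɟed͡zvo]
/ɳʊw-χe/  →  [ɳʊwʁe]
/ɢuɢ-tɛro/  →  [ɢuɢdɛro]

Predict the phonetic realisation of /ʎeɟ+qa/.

The data show progressive voicing assimilation: /ʂ/ → [ʐ] after /d͡ʒ/; /f/ → [v] after /d͡z/; /χ/ → [ʁ] after /w/; /t/ → [d] after /ɢ/. In each pair only voicing changes, matching the preceding consonant, while place and manner stay constant.
No alternation appears in [ʎaʂt͡sɛʎa]: there the adjacent consonants already agree in voicing (/t͡s/ and /ʂ/ are both voiceless), so this form is consistent with the same rule.
The rule targets /q/ (voiceless uvular stop), which sits after the trigger /ɟ/ (voiced).
The voiced uvular stop is [ɢ], so /q/ → [ɢ].

[ʎeɟɢa]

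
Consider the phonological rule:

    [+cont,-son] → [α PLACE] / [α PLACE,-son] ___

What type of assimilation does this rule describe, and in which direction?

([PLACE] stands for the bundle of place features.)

progressive place assimilation

The rule copies the place features (abbreviated [PLACE]) from the environment onto the target, so the assimilating feature is place.
Since the environment is written before the underscore, the trigger precedes the target; the direction is progressive.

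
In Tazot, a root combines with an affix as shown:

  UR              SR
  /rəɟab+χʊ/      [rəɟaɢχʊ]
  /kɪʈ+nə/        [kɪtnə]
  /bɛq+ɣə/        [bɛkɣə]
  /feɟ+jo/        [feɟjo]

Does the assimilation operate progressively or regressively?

regressive

The segment that alternates is /b/, which surfaces as [ɢ] when adjacent to /χ/.
/b/ is bilabial while /χ/ is uvular; the output [ɢ] is uvular, matching the trigger — so the feature that spreads is place.
The same holds elsewhere in the data: /ʈ/ → [t] before /n/ (retroflex → alveolar, matching alveolar); /q/ → [k] before /ɣ/ (uvular → velar, matching velar) — only place changes, and always toward the following segment.
Nothing changes in [feɟjo]: there the adjacent consonants already agree in place (/ɟ/ and /j/ are both palatal), so this form is consistent with the same rule.
Since the segment that changes precedes the conditioning segment, the assimilation is regressive.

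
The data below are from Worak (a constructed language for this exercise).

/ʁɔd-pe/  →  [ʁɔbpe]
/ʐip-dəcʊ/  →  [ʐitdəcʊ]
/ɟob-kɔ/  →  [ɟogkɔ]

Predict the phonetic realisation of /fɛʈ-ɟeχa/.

[fɛcɟeχa]

The data show regressive place assimilation: /d/ → [b] before /p/; /p/ → [t] before /d/; /b/ → [g] before /k/. In each pair only place changes, matching the following consonant, while manner and voice stay constant.
/ʈ/ is a voiceless retroflex stop. The following trigger /ɟ/ is palatal, so /ʈ/ must become palatal as well.
The voiceless palatal stop is [c], so /ʈ/ → [c].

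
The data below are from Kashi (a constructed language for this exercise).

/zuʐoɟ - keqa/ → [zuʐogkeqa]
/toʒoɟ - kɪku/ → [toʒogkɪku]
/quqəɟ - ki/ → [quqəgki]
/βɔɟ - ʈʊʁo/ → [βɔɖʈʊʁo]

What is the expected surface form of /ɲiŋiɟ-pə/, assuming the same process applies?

[ɲiŋibpə]

The data show regressive place assimilation: /ɟ/ → [g] before /k/; /ɟ/ → [ɖ] before /ʈ/. In each pair only place changes, matching the following consonant, while manner and voice stay constant.
/ɟ/ is a voiced palatal stop. The following trigger /p/ is bilabial, so /ɟ/ must become bilabial as well.
A voiced bilabial stop is [b], so the surface segment is [b].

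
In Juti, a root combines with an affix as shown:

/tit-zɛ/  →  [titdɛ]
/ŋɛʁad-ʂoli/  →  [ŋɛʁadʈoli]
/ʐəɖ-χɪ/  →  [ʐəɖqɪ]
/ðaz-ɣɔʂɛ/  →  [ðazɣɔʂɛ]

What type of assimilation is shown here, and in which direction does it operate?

progressive manner assimilation

Underlying /z/ is realised as [d] next to /t/; /t/ itself does not change.
/z/ is a fricative while /t/ is a stop; the output [d] is a stop, matching the trigger — so the feature that spreads is manner.
Place and voice are unchanged, so the assimilation is partial, not total.
Checking the remaining alternations: /ʂ/ → [ʈ] after /d/ (fricative → stop, matching a stop); /χ/ → [q] after /ɖ/ (fricative → stop, matching a stop) — only manner changes, and always toward the preceding segment.
No alternation appears in [ðazɣɔʂɛ]: there the adjacent consonants already agree in manner (/ɣ/ and /z/ are both fricatives), so this form is consistent with the same rule.
Since the segment that changes follows the conditioning segment, the assimilation is progressive.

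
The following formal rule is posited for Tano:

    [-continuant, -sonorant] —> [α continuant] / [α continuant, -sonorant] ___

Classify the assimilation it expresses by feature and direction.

The shared variable α links the value of [continuant] on the target to that of the neighbouring obstruent. [continuant] distinguishes stops from fricatives — a manner-of-articulation feature — so this is manner assimilation.
Since the environment is written before the underscore, the trigger precedes the target; the direction is progressive.

progressive manner assimilation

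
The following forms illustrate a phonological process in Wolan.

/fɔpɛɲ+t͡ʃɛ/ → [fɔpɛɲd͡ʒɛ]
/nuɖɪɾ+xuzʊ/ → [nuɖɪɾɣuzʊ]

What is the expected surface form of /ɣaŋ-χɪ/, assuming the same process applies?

[ɣaŋʁɪ]

The data show progressive voicing assimilation: /t͡ʃ/ → [d͡ʒ] after /ɲ/; /x/ → [ɣ] after /ɾ/. In each pair only voicing changes, matching the preceding consonant, while place and manner stay constant.
The rule targets /χ/ (voiceless uvular fricative), which sits after the trigger /ŋ/ (voiced).
The voiced uvular fricative is [ʁ], so /χ/ → [ʁ].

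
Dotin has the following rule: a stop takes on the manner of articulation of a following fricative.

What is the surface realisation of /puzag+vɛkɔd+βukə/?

[puzaɣvɛkɔzβukə]

/g/ is a voiced velar stop. The following trigger /v/ is a fricative, so /g/ must become a fricative as well.
A voiced velar fricative is [ɣ], so the surface segment is [ɣ].
At the second juncture, /d/ likewise becomes [z] adjacent to /β/.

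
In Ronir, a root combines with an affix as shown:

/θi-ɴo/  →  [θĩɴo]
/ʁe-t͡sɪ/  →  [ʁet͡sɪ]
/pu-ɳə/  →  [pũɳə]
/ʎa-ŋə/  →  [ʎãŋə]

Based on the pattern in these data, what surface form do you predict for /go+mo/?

The data show regressive nasality assimilation (vowel nasalisation): /i/ → [ĩ] before /ɴ/; /u/ → [ũ] before /ɳ/; /a/ → [ã] before /ŋ/ — a vowel is nasalised by an immediately following nasal consonant.
No change occurs in [ʁet͡sɪ] because the vowel at the boundary is adjacent to an oral consonant, not a nasal (/e/ next to /t͡s/).
The vowel /o/ is adjacent to the following nasal /m/, so it acquires [+nasal] and surfaces as [õ].

[gõmo]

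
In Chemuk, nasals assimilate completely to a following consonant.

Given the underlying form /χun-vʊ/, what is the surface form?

[χuvvʊ]

/n/ is the segment targeted by the rule; it sits immediately before /v/, so it assimilates completely and surfaces as [v].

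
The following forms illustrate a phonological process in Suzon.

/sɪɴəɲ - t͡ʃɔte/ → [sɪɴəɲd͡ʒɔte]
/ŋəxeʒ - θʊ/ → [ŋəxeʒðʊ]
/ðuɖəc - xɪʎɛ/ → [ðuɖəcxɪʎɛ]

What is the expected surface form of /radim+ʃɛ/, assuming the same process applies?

The data show progressive voicing assimilation: /t͡ʃ/ → [d͡ʒ] after /ɲ/; /θ/ → [ð] after /ʒ/. In each pair only voicing changes, matching the preceding consonant, while place and manner stay constant.
No alternation appears in [ðuɖəcxɪʎɛ]: there the adjacent consonants already agree in voicing (/x/ and /c/ are both voiceless), so this form is consistent with the same rule.
/ʃ/ is a voiceless postalveolar fricative. The preceding trigger /m/ is voiced, so /ʃ/ must become voiced as well.
A voiced postalveolar fricative is [ʒ], so the surface segment is [ʒ].

[radimʒɛ]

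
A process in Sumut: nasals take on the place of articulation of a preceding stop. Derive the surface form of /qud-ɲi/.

/ɲ/ is a voiced palatal nasal. The preceding trigger /d/ is alveolar, so /ɲ/ must become alveolar as well.
A voiced alveolar nasal is [n], so the surface segment is [n].

[qudni]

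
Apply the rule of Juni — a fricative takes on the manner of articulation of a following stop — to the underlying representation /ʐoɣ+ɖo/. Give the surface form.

/ɣ/ is a voiced velar fricative. The following trigger /ɖ/ is a stop, so /ɣ/ must become a stop as well.
A voiced velar stop is [g], so the surface segment is [g].

[ʐogɖo]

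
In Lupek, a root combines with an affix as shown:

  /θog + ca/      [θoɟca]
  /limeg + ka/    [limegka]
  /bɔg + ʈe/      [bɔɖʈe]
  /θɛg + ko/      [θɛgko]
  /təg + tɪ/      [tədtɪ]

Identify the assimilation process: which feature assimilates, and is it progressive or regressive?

Comparing underlying and surface forms, /g/ → [ɟ] is the alternation; the neighbouring /c/ is constant.
/g/ is velar while /c/ is palatal; the output [ɟ] is palatal, matching the trigger — so the feature that spreads is place.
Manner and voice are unchanged, so the assimilation is partial, not total.
Checking the remaining alternations: /g/ → [ɖ] before /ʈ/ (velar → retroflex, matching retroflex); /g/ → [d] before /t/ (velar → alveolar, matching alveolar) — only place changes, and always toward the following segment.
No alternation appears in [limegka], [θɛgko]: there the adjacent consonants already agree in place (/g/ and /k/ are both velar; /g/ and /k/ are both velar), so these forms are consistent with the same rule.
Since the segment that changes precedes the conditioning segment, the assimilation is regressive.

regressive place assimilation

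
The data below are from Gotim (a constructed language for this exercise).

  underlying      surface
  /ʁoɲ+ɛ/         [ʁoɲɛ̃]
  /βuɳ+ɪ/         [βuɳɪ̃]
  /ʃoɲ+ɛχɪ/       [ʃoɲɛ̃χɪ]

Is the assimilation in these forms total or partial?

partial assimilation

The vowel /ɛ/ surfaces as nasalised [ɛ̃] next to the preceding nasal /ɲ/ — it has acquired the [+nasal] feature of its neighbour.
Likewise in the remaining data: /ɪ/ → [ɪ̃] after /ɳ/ — each time a vowel is nasalised next to a preceding nasal.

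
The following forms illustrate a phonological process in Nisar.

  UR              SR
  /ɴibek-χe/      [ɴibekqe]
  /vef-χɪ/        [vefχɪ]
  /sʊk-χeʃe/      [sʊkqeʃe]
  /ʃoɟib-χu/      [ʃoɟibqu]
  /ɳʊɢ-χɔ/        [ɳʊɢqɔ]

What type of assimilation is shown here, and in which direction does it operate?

progressive manner assimilation

Comparing underlying and surface forms, /χ/ → [q] is the alternation; the neighbouring /k/ is constant.
/χ/ is a fricative while /k/ is a stop; the output [q] is a stop, matching the trigger — so the feature that spreads is manner.
Place and voice are unchanged, so the assimilation is partial, not total.
The same holds elsewhere in the data: /χ/ → [q] after /b/ (fricative → stop, matching a stop); /χ/ → [q] after /ɢ/ (fricative → stop, matching a stop) — only manner changes, and always toward the preceding segment.
Nothing changes in [vefχɪ]: there the adjacent consonants already agree in manner (/χ/ and /f/ are both fricatives), so this form is consistent with the same rule.
The trigger is the preceding segment, so the direction is progressive (perseverative).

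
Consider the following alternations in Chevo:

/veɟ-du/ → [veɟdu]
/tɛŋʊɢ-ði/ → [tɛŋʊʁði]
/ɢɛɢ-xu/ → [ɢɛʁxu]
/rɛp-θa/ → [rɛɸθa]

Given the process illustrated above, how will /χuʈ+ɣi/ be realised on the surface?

The data show regressive manner assimilation: /ɢ/ → [ʁ] before /ð/; /ɢ/ → [ʁ] before /x/; /p/ → [ɸ] before /θ/. In each pair only manner changes, matching the following consonant, while place and voice stay constant.
Nothing changes in [veɟdu]: there the adjacent consonants already agree in manner (/ɟ/ and /d/ are both stops), so this form is consistent with the same rule.
/ʈ/ is a voiceless retroflex stop. The following trigger /ɣ/ is a fricative, so /ʈ/ must become a fricative as well.
Changing only its manner to fricative gives [ʂ] — the voiceless retroflex fricative.

[χuʂɣi]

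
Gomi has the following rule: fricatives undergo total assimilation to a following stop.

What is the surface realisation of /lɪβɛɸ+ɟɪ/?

[lɪβɛɟɟɪ]

/ɸ/ is the segment targeted by the rule; it sits immediately before /ɟ/, so it assimilates completely and surfaces as [ɟ].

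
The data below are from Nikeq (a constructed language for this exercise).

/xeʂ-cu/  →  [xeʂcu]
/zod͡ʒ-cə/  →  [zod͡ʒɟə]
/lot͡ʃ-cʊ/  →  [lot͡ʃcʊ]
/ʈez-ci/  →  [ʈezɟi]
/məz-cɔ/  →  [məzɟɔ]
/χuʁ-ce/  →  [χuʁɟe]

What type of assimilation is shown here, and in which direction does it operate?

Underlying /c/ is realised as [ɟ] next to /d͡ʒ/; /d͡ʒ/ itself does not change.
/c/ is voiceless while /d͡ʒ/ is voiced; the output [ɟ] is voiced, matching the trigger — so the feature that spreads is voicing.
Place and manner are unchanged, so the assimilation is partial, not total.
The same holds elsewhere in the data: /c/ → [ɟ] after /z/ (voiceless → voiced, matching voiced); /c/ → [ɟ] after /ʁ/ (voiceless → voiced, matching voiced) — only voicing changes, and always toward the preceding segment.
Nothing changes in [xeʂcu], [lot͡ʃcʊ]: there the adjacent consonants already agree in voicing (/c/ and /ʂ/ are both voiceless; /c/ and /t͡ʃ/ are both voiceless), so these forms are consistent with the same rule.
Since the segment that changes follows the conditioning segment, the assimilation is progressive.

progressive voicing assimilation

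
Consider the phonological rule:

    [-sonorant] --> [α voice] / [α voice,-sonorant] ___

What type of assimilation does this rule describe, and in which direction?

The rule copies [voice] from the environment onto the target, so the assimilating feature is voicing.
The conditioning segment sits to the left of the focus bar, meaning the trigger precedes the segment that changes — progressive assimilation.

progressive voicing assimilation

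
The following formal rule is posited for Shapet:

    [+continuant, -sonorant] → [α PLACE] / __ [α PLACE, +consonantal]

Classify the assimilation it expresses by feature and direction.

regressive place assimilation

The rule copies the place features (abbreviated [PLACE]) from the environment onto the target, so the assimilating feature is place.
Since the environment is written after the underscore, the trigger follows the target; the direction is regressive.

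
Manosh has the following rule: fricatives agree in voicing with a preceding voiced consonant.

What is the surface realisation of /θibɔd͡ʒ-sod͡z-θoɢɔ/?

[θibɔd͡ʒzod͡zðoɢɔ]

The rule targets /s/ (voiceless alveolar fricative), which sits after the trigger /d͡ʒ/ (voiced).
A voiced alveolar fricative is [z], so the surface segment is [z].
The same rule applies at the second boundary: /θ/ → [ð] next to /d͡z/.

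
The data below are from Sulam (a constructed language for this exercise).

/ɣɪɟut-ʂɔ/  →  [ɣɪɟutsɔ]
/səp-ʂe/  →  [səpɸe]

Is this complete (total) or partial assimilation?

The segment that alternates is /ʂ/, which surfaces as [s] when adjacent to /t/.
/ʂ/ is retroflex while /t/ is alveolar; the output [s] is alveolar, matching the trigger — so the feature that spreads is place.
Manner and voice are unchanged, so the assimilation is partial, not total.
The other alternating form patterns the same way: /ʂ/ → [ɸ] after /p/ (retroflex → bilabial, matching bilabial) — only place changes, and always toward the preceding segment.

partial assimilation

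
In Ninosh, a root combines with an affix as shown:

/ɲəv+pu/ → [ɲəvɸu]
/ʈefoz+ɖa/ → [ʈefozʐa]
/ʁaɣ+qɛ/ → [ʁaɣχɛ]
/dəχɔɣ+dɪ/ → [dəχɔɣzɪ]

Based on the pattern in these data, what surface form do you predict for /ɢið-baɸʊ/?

[ɢiðβaɸʊ]

The data show progressive manner assimilation: /p/ → [ɸ] after /v/; /ɖ/ → [ʐ] after /z/; /q/ → [χ] after /ɣ/; /d/ → [z] after /ɣ/. In each pair only manner changes, matching the preceding consonant, while place and voice stay constant.
The rule targets /b/ (voiced bilabial stop), which sits after the trigger /ð/ (fricative).
Changing only its manner to fricative gives [β] — the voiced bilabial fricative.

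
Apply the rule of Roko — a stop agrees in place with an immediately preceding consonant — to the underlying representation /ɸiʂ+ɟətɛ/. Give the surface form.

The rule targets /ɟ/ (voiced palatal stop), which sits after the trigger /ʂ/ (retroflex).
A voiced retroflex stop is [ɖ], so the surface segment is [ɖ].

[ɸiʂɖətɛ]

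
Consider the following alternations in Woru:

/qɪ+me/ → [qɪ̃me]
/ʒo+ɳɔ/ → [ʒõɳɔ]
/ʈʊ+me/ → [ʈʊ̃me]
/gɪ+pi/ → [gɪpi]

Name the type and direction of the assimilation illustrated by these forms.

regressive nasality assimilation (vowel nasalisation)

The vowel /ɪ/ surfaces as nasalised [ɪ̃] next to the following nasal /m/ — it has acquired the [+nasal] feature of its neighbour.
Likewise in the remaining data: /o/ → [õ] before /ɳ/; /ʊ/ → [ʊ̃] before /m/ — each time a vowel is nasalised next to a following nasal.
No change occurs in [gɪpi] because the vowel at the boundary is adjacent to an oral consonant, not a nasal (/ɪ/ next to /p/).
Because the conditioning nasal is to the right of the vowel that changes, the process is regressive (anticipatory).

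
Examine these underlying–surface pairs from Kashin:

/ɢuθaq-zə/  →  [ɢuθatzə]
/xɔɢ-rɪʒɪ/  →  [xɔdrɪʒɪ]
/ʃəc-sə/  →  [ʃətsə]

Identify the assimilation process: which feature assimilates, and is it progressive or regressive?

regressive place assimilation

The segment that alternates is /q/, which surfaces as [t] when adjacent to /z/.
/q/ is uvular while /z/ is alveolar; the output [t] is alveolar, matching the trigger — so the feature that spreads is place.
Manner and voice are unchanged, so the assimilation is partial, not total.
The same holds elsewhere in the data: /ɢ/ → [d] before /r/ (uvular → alveolar, matching alveolar); /c/ → [t] before /s/ (palatal → alveolar, matching alveolar) — only place changes, and always toward the following segment.
The trigger is the following segment, so the direction is regressive (anticipatory).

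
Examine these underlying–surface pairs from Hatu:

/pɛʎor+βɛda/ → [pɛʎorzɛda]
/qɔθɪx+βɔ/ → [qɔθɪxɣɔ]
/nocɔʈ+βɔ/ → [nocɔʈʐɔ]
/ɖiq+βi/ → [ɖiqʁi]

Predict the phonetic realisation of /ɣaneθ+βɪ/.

The data show progressive place assimilation: /β/ → [z] after /r/; /β/ → [ɣ] after /x/; /β/ → [ʐ] after /ʈ/; /β/ → [ʁ] after /q/. In each pair only place changes, matching the preceding consonant, while manner and voice stay constant.
/β/ is a voiced bilabial fricative. The preceding trigger /θ/ is dental, so /β/ must become dental as well.
A voiced dental fricative is [ð], so the surface segment is [ð].

[ɣaneθðɪ]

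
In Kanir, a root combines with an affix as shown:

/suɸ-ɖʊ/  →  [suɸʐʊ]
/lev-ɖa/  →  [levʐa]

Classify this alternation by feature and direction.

Underlying /ɖ/ is realised as [ʐ] next to /ɸ/; /ɸ/ itself does not change.
/ɖ/ is a stop while /ɸ/ is a fricative; the output [ʐ] is a fricative, matching the trigger — so the feature that spreads is manner.
Place and voice are unchanged, so the assimilation is partial, not total.
Checking the remaining alternation: /ɖ/ → [ʐ] after /v/ (stop → fricative, matching a fricative) — only manner changes, and always toward the preceding segment.
The trigger is the preceding segment, so the direction is progressive (perseverative).

progressive manner assimilation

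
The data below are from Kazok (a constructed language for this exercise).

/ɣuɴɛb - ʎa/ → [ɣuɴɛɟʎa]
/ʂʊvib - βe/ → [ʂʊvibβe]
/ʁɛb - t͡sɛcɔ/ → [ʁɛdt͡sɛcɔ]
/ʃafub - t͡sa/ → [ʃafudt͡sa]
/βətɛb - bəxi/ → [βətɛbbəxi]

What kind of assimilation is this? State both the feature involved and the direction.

regressive place assimilation

The segment that alternates is /b/, which surfaces as [ɟ] when adjacent to /ʎ/.
The change bilabial → palatal matches the place of the following /ʎ/, identifying this as place assimilation.
Manner and voice are unchanged, so the assimilation is partial, not total.
The other alternating form patterns the same way: /b/ → [d] before /t͡s/ (bilabial → alveolar, matching alveolar) — only place changes, and always toward the following segment.
No alternation appears in [ʂʊvibβe], [βətɛbbəxi]: there the adjacent consonants already agree in place (/b/ and /β/ are both bilabial; /b/ and /b/ are both bilabial), so these forms are consistent with the same rule.
Since the segment that changes precedes the conditioning segment, the assimilation is regressive.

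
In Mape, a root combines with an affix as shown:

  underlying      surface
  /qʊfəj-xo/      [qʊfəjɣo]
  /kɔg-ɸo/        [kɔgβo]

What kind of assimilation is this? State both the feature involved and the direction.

Comparing underlying and surface forms, /x/ → [ɣ] is the alternation; the neighbouring /j/ is constant.
The change voiceless → voiced matches the voicing of the preceding /j/, identifying this as voicing assimilation.
Place and manner are unchanged, so the assimilation is partial, not total.
The other alternating form patterns the same way: /ɸ/ → [β] after /g/ (voiceless → voiced, matching voiced) — only voicing changes, and always toward the preceding segment.
The trigger is the preceding segment, so the direction is progressive (perseverative).

progressive voicing assimilation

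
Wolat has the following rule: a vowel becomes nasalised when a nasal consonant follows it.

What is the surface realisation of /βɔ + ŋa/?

/ɔ/ sits next to the nasal /ŋ/ and is therefore nasalised to [ɔ̃].

[βɔ̃ŋa]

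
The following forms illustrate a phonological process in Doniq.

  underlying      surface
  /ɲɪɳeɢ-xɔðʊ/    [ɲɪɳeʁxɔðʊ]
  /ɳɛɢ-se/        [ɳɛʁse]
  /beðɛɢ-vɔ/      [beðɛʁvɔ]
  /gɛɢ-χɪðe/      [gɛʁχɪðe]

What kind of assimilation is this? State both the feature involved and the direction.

regressive manner assimilation

Comparing underlying and surface forms, /ɢ/ → [ʁ] is the alternation; the neighbouring /x/ is constant.
The change stop → fricative matches the manner of the following /x/, identifying this as manner assimilation.
Place and voice are unchanged, so the assimilation is partial, not total.
The other alternating forms pattern the same way: /ɢ/ → [ʁ] before /s/ (stop → fricative, matching a fricative); /ɢ/ → [ʁ] before /v/ (stop → fricative, matching a fricative); /ɢ/ → [ʁ] before /χ/ (stop → fricative, matching a fricative) — only manner changes, and always toward the following segment.
Since the segment that changes precedes the conditioning segment, the assimilation is regressive.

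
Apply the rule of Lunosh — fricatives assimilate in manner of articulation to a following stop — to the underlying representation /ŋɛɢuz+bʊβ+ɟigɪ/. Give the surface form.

The rule targets /z/ (voiced alveolar fricative), which sits before the trigger /b/ (stop).
Changing only its manner to stop gives [d] — the voiced alveolar stop.
At the second juncture, /β/ likewise becomes [b] adjacent to /ɟ/.

[ŋɛɢudbʊbɟigɪ]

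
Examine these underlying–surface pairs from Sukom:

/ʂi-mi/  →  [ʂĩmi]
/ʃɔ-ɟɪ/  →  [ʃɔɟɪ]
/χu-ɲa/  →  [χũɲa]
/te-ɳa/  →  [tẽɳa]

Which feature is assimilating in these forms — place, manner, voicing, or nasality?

nasality

The vowel /i/ surfaces as nasalised [ĩ] next to the following nasal /m/ — it has acquired the [+nasal] feature of its neighbour.
Likewise in the remaining data: /u/ → [ũ] before /ɲ/; /e/ → [ẽ] before /ɳ/ — each time a vowel is nasalised next to a following nasal.
No change occurs in [ʃɔɟɪ] because the vowel at the boundary is adjacent to an oral consonant, not a nasal (/ɔ/ next to /ɟ/).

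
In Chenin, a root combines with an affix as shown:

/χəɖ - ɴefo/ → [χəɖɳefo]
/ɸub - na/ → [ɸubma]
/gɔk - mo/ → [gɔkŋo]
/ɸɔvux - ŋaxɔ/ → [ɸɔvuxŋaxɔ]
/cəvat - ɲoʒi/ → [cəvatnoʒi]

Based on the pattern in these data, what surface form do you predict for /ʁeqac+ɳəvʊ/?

[ʁeqacɲəvʊ]

The data show progressive place assimilation: /ɴ/ → [ɳ] after /ɖ/; /n/ → [m] after /b/; /m/ → [ŋ] after /k/; /ɲ/ → [n] after /t/. In each pair only place changes, matching the preceding consonant, while manner and voice stay constant.
Nothing changes in [ɸɔvuxŋaxɔ]: there the adjacent consonants already agree in place (/ŋ/ and /x/ are both velar), so this form is consistent with the same rule.
The rule targets /ɳ/ (voiced retroflex nasal), which sits after the trigger /c/ (palatal).
A voiced palatal nasal is [ɲ], so the surface segment is [ɲ].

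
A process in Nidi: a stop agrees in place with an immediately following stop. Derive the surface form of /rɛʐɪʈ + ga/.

[rɛʐɪkga]

The rule targets /ʈ/ (voiceless retroflex stop), which sits before the trigger /g/ (velar).
The voiceless velar stop is [k], so /ʈ/ → [k].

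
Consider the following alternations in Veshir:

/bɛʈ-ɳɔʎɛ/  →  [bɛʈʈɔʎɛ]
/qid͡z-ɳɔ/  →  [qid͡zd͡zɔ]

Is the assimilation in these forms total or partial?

Underlying /ɳ/ is realised as [ʈ] next to /ʈ/; /ʈ/ itself does not change.
The output [ʈ] is identical to the trigger /ʈ/ — every feature (place, manner, voicing) has been copied — so this is total assimilation.
The remaining alternation confirms this: /ɳ/ → [d͡z] after /d͡z/ — in each case the output is a copy of the preceding consonant.

total assimilation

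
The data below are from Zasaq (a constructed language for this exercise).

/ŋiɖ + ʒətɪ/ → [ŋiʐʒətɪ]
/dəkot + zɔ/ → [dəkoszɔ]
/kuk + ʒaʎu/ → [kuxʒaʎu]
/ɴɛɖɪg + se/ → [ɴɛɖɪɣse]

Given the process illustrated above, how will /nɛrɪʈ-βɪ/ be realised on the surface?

The data show regressive manner assimilation: /ɖ/ → [ʐ] before /ʒ/; /t/ → [s] before /z/; /k/ → [x] before /ʒ/; /g/ → [ɣ] before /s/. In each pair only manner changes, matching the following consonant, while place and voice stay constant.
/ʈ/ is a voiceless retroflex stop. The following trigger /β/ is a fricative, so /ʈ/ must become a fricative as well.
A voiceless retroflex fricative is [ʂ], so the surface segment is [ʂ].

[nɛrɪʂβɪ]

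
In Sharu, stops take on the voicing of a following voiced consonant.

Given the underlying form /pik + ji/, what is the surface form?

[pigji]

The rule targets /k/ (voiceless velar stop), which sits before the trigger /j/ (voiced).
Changing only its voicing to voiced gives [g] — the voiced velar stop.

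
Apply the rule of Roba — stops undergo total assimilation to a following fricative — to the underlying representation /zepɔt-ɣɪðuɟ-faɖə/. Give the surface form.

[zepɔɣɣɪðuffaɖə]

/t/ is the segment targeted by the rule; it sits immediately before /ɣ/, so it assimilates completely and surfaces as [ɣ].
At the second juncture, /ɟ/ likewise becomes [f] adjacent to /f/.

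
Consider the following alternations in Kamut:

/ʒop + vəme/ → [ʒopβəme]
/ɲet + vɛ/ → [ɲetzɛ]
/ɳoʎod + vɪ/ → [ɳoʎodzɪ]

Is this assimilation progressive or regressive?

progressive

Comparing underlying and surface forms, /v/ → [β] is the alternation; the neighbouring /p/ is constant.
/v/ is labiodental while /p/ is bilabial; the output [β] is bilabial, matching the trigger — so the feature that spreads is place.
The other alternating forms pattern the same way: /v/ → [z] after /t/ (labiodental → alveolar, matching alveolar); /v/ → [z] after /d/ (labiodental → alveolar, matching alveolar) — only place changes, and always toward the preceding segment.
Since the segment that changes follows the conditioning segment, the assimilation is progressive.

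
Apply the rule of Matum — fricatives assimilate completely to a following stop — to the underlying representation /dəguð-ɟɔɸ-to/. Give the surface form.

/ð/ is the segment targeted by the rule; it sits immediately before /ɟ/, so it assimilates completely and surfaces as [ɟ].
The same rule applies at the second boundary: /ɸ/ → [t] next to /t/.

[dəguɟɟɔtto]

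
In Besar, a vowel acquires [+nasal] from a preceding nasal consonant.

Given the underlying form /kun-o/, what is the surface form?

/o/ sits next to the nasal /n/ and is therefore nasalised to [õ].

[kunõ]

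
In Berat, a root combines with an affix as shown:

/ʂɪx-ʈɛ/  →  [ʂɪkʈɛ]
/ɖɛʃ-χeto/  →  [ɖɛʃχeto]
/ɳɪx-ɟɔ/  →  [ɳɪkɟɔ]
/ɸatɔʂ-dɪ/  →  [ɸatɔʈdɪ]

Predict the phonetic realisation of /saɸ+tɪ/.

[saptɪ]

The data show regressive manner assimilation: /x/ → [k] before /ʈ/; /x/ → [k] before /ɟ/; /ʂ/ → [ʈ] before /d/. In each pair only manner changes, matching the following consonant, while place and voice stay constant.
No alternation appears in [ɖɛʃχeto]: there the adjacent consonants already agree in manner (/ʃ/ and /χ/ are both fricatives), so this form is consistent with the same rule.
/ɸ/ is a voiceless bilabial fricative. The following trigger /t/ is a stop, so /ɸ/ must become a stop as well.
Changing only its manner to stop gives [p] — the voiceless bilabial stop.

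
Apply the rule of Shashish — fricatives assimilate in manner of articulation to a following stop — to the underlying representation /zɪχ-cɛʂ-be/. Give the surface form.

/χ/ is a voiceless uvular fricative. The following trigger /c/ is a stop, so /χ/ must become a stop as well.
Changing only its manner to stop gives [q] — the voiceless uvular stop.
At the second juncture, /ʂ/ likewise becomes [ʈ] adjacent to /b/.

[zɪqcɛʈbe]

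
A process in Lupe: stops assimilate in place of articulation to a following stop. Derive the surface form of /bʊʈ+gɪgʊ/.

[bʊkgɪgʊ]

The rule targets /ʈ/ (voiceless retroflex stop), which sits before the trigger /g/ (velar).
A voiceless velar stop is [k], so the surface segment is [k].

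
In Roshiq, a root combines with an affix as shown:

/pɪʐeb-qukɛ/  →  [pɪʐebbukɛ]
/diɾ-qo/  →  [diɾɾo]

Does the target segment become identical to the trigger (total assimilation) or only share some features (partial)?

Underlying /q/ is realised as [b] next to /b/; /b/ itself does not change.
The output [b] is identical to the trigger /b/ — every feature (place, manner, voicing) has been copied — so this is total assimilation.
The other form behaves the same way: /q/ → [ɾ] after /ɾ/ — in each case the output is a copy of the preceding consonant.

total assimilation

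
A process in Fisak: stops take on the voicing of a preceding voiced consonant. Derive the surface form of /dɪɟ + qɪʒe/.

/q/ is a voiceless uvular stop. The preceding trigger /ɟ/ is voiced, so /q/ must become voiced as well.
Changing only its voicing to voiced gives [ɢ] — the voiced uvular stop.

[dɪɟɢɪʒe]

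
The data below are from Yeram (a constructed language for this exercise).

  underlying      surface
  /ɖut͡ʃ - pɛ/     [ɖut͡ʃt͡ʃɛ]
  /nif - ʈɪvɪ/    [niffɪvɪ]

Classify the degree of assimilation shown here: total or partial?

Comparing underlying and surface forms, /p/ → [t͡ʃ] is the alternation; the neighbouring /t͡ʃ/ is constant.
The output [t͡ʃ] is identical to the trigger /t͡ʃ/ — every feature (place, manner, voicing) has been copied — so this is total assimilation.
The other form behaves the same way: /ʈ/ → [f] after /f/ — in each case the output is a copy of the preceding consonant.

total assimilation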